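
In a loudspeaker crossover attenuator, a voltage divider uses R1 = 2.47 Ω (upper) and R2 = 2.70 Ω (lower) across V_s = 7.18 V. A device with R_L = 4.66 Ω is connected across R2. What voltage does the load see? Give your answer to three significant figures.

The load sits in parallel with R2, giving an effective lower resistance R2' = R2·R_L/(R2+R_L) = 1.710 Ω.
Voltage divider with the loaded lower leg: V_out = 7.18 × 1.710/(2.47 + 1.710) = 7.18 × 0.4090 = 2.937 V.
(Unloaded it would be 3.75 V; the load pulls it down.)

V_out ≈ 2.94 V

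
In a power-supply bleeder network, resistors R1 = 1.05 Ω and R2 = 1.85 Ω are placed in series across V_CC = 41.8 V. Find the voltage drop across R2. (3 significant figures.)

Series total: ΣR = 1.05 + 1.85 = 2.900 Ω.
V = V_CC · R/ΣR = 41.8 × 0.6379 = 26.67 V.

V ≈ 26.7 V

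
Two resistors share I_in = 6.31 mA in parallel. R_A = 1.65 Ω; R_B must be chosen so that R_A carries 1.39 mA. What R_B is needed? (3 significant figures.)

R_B ≈ 0.466 Ω

The fraction through R_A equals R_B/(R_A+R_B).
1.39/6.31 = R_B/(R_A + R_B) → R_B = R_A · (0.2203)/(1 − 0.2203) = 1.65 × 0.2825 = 0.4662 Ω.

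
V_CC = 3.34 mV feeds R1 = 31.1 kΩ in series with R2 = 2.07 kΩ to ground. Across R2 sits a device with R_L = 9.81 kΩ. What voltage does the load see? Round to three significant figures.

V_out ≈ 0.174 mV

R2 ‖ R_L = (2.07 × 9.81)/(2.07 + 9.81) = 1.709 kΩ.
Now apply the divider: V_out = 3.34 × 0.05210 = 0.1740 mV.
(Unloaded it would be 0.208 mV; the load pulls it down.)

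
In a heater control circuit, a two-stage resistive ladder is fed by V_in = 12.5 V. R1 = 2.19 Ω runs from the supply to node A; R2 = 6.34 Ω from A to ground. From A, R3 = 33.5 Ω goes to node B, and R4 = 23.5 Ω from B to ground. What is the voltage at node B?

Node A sees R2 in parallel with the series input of stage 2, R3 + R4 = 57.00 Ω.
R2 ‖ (R3+R4) = 5.705 Ω.
First divider: V_A = V_in · 5.705/(2.19 + 5.705) = 9.033 V.
V_B = V_A × 0.4123 = 3.724 V.

V_B ≈ 3.72 V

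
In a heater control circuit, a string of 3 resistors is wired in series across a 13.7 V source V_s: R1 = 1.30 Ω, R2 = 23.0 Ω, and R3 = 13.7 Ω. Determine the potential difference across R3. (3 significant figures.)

Total series resistance ΣR = 1.30 + 23.0 + 13.7 = 38.00 Ω.
V = V_s · R/ΣR = 13.7 × 0.3605 = 4.939 V.

V ≈ 4.94 V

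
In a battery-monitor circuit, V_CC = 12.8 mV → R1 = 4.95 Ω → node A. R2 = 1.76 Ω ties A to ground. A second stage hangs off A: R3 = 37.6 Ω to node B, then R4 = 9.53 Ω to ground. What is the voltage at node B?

Looking into the second stage from A: R3 + R4 = 47.13 Ω appears in parallel with R2.
Effective lower resistance at A: R2 ‖ 47.13 = 1.697 Ω.
So V_A = 12.8 × 0.2553 = 3.267 mV.
V_B = V_A × 0.2022 = 0.6607 mV.

V_B ≈ 0.661 mV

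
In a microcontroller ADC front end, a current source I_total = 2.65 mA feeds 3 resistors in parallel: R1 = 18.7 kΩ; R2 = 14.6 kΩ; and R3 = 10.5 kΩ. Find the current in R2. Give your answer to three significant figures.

Total conductance ΣG = 1/18.7 + 1/14.6 + 1/10.5 = 0.2172 (units of 1/kΩ).
R2 takes the fraction G_k/ΣG = 0.06849/0.2172 = 0.3153, so I = 2.65 × 0.3153 = 0.8356 mA.

I ≈ 0.836 mA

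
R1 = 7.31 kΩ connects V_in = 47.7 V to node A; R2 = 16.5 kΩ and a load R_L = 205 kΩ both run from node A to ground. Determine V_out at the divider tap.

First combine the lower leg with the load: R2 ‖ R_L = 15.27 kΩ.
Now apply the divider: V_out = 47.7 × 0.6763 = 32.26 V.

V_out ≈ 32.3 V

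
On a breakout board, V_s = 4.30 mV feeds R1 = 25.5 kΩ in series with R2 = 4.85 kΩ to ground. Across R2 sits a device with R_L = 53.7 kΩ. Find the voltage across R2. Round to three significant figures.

V_out ≈ 0.639 mV

First combine the lower leg with the load: R2 ‖ R_L = 4.448 kΩ.
Now apply the divider: V_out = 4.30 × 0.1485 = 0.6387 mV.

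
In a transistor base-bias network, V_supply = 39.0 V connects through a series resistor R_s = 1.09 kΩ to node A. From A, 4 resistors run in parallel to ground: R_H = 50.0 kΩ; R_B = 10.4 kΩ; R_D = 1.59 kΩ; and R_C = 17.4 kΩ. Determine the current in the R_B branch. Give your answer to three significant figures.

Combine the parallel branches: R_p = (1/50.0 + 1/10.4 + 1/1.59 + 1/17.4)⁻¹ = 1.246 kΩ.
V_A by voltage divider: V_A = 39.0 × 1.246/(1.09 + 1.246) = 20.80 V.
Branch current I = V_A/R_B = 20.80/10.4 = 2.000 mA.
(Check via current divider: I_total = 16.70 mA; share G_k/ΣG = 0.1198 → same result.)

I ≈ 2.00 mA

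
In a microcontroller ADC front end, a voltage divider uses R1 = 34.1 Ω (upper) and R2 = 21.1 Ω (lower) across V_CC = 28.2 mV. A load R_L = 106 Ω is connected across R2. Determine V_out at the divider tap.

V_out ≈ 9.60 mV

R2 ‖ R_L = (21.1 × 106)/(21.1 + 106) = 17.60 Ω.
Now apply the divider: V_out = 28.2 × 0.3404 = 9.599 mV.
(Unloaded it would be 10.8 mV; the load pulls it down.)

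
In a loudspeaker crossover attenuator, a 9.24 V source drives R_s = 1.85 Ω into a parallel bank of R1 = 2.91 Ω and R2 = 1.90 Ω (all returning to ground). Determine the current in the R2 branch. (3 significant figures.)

Parallel bank: R_p = 1/(1/2.91 + 1/1.90) = 1.149 Ω.
Node voltage V_A = V_s · R_p/(R_s + R_p) = 9.24 × 0.3832 = 3.541 V.
I(R2) = V_A / R2 = 3.541/1.90 = 1.864 A.
(Equivalently: I_total = 3.081 A, then current-divider fraction G_k/ΣG = 0.6050.)

I ≈ 1.86 A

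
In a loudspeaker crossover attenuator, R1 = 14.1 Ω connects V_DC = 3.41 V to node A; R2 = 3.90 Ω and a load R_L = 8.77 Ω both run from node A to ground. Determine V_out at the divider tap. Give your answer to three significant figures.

First combine the lower leg with the load: R2 ‖ R_L = 2.700 Ω.
Voltage divider with the loaded lower leg: V_out = 3.41 × 2.700/(14.1 + 2.700) = 3.41 × 0.1607 = 0.5480 V.

V_out ≈ 0.548 V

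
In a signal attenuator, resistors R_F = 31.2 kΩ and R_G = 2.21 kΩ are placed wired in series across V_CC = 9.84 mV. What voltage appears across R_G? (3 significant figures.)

ΣR = 31.2 + 2.21 = 33.41 kΩ.
V = V_CC · R/ΣR = 9.84 × 0.06615 = 0.6509 mV.

V ≈ 0.651 mV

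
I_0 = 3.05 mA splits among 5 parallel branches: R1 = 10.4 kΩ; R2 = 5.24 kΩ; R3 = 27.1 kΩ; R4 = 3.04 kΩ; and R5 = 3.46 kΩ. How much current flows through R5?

I ≈ 0.936 mA

Total conductance ΣG = 1/10.4 + 1/5.24 + 1/27.1 + 1/3.04 + 1/3.46 = 0.9419 (units of 1/kΩ).
R5 takes the fraction G_k/ΣG = 0.2890/0.9419 = 0.3069, so I = 3.05 × 0.3069 = 0.9359 mA.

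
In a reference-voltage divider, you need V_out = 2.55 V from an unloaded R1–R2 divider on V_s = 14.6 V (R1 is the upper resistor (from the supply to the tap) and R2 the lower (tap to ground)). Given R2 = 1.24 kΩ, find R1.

Required fraction k = V_out/V_s = 0.1747.
R1 = R2·(1/k − 1) = 1.24 × 4.725 = 5.860 kΩ.

R1 ≈ 5.86 kΩ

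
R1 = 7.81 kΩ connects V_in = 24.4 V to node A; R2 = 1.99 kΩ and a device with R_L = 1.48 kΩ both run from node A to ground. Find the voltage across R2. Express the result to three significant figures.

V_out ≈ 2.39 V

The load sits in parallel with R2, giving an effective lower resistance R2' = R2·R_L/(R2+R_L) = 0.8488 kΩ.
Then V_out = V_in · R2'/(R1 + R2') = 24.4 × 0.8488/8.659 = 2.392 V.
(Unloaded it would be 4.95 V; the load pulls it down.)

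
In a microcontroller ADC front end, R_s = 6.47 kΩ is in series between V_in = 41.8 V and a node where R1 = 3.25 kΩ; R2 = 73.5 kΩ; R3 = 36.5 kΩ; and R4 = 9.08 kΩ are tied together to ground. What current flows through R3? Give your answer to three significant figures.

Parallel bank: R_p = 1/(1/3.25 + 1/73.5 + 1/36.5 + 1/9.08) = 2.179 kΩ.
Node voltage V_A = V_in · R_p/(R_s + R_p) = 41.8 × 0.2520 = 10.53 V.
Branch current I = V_A/R3 = 10.53/36.5 = 0.2886 mA.
(Check via current divider: I_total = 4.833 mA; share G_k/ΣG = 0.05971 → same result.)

I ≈ 0.289 mA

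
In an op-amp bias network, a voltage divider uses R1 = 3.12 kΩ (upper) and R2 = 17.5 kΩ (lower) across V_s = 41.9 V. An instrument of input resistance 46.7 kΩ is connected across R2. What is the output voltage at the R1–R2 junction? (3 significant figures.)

R2 ‖ R_L = (17.5 × 46.7)/(17.5 + 46.7) = 12.73 kΩ.
Voltage divider with the loaded lower leg: V_out = 41.9 × 12.73/(3.12 + 12.73) = 41.9 × 0.8032 = 33.65 V.
(Unloaded it would be 35.6 V; the load pulls it down.)

V_out ≈ 33.7 V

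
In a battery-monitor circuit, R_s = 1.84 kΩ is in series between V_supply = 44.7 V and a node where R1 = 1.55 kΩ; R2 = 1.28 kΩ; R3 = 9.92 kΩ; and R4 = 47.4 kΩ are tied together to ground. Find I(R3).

Equivalent of the parallel group: R_p = 0.6459 kΩ.
V_A by voltage divider: V_A = 44.7 × 0.6459/(1.84 + 0.6459) = 11.61 V.
I(R3) = V_A / R3 = 11.61/9.92 = 1.171 mA.

I ≈ 1.17 mA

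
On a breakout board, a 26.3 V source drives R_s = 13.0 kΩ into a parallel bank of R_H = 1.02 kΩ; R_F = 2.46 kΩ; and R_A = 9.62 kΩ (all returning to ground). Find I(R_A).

Parallel bank: R_p = 1/(1/1.02 + 1/2.46 + 1/9.62) = 0.6708 kΩ.
Node voltage V_A = V_CC · R_p/(R_s + R_p) = 26.3 × 0.04907 = 1.290 V.
Branch current I = V_A/R_A = 1.290/9.62 = 0.1341 mA.
(Check via current divider: I_total = 1.924 mA; share G_k/ΣG = 0.06973 → same result.)

I ≈ 0.134 mA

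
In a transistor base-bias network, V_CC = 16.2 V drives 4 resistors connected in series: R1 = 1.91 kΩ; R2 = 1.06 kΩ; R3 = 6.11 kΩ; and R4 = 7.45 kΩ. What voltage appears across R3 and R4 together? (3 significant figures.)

ΣR = 1.91 + 1.06 + 6.11 + 7.45 = 16.53 kΩ.
R_{R3..R4} = 6.11 + 7.45 = 13.56 kΩ.
Voltage divider: V = V_CC · (13.56 / 16.53) = 16.2 × 0.8203 = 13.29 V.

V ≈ 13.3 V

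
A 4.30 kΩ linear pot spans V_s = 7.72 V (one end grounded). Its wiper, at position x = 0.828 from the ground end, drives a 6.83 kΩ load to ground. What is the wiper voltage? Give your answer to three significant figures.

Split the track: R_lower = x·R_p = 3.560 kΩ, R_upper = (1−x)·R_p = 0.7396 kΩ.
(x·R_p) ‖ R_L = 2.340 kΩ.
V_out = 7.72 × 2.340/(0.7396 + 2.340) = 5.866 V.

V_out ≈ 5.87 V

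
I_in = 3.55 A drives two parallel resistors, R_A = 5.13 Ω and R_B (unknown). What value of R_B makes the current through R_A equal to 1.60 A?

R_B ≈ 4.21 Ω

The fraction through R_A equals R_B/(R_A+R_B).
1.60/3.55 = R_B/(R_A + R_B) → R_B = R_A · (0.4507)/(1 − 0.4507) = 5.13 × 0.8205 = 4.209 Ω.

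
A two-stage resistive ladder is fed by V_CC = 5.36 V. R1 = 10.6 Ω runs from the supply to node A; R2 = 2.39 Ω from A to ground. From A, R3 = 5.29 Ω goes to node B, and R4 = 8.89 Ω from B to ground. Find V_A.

Looking into the second stage from A: R3 + R4 = 14.18 Ω appears in parallel with R2.
R2 ‖ (R3+R4) = 2.045 Ω.
So V_A = 5.36 × 0.1617 = 0.8669 V.

V_A ≈ 0.867 V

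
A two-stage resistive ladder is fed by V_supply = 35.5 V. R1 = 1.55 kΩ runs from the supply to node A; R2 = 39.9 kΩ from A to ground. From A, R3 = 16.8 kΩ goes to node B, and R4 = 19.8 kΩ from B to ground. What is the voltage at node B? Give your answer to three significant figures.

Node A sees R2 in parallel with the series input of stage 2, R3 + R4 = 36.60 kΩ.
Effective lower resistance at A: R2 ‖ 36.60 = 19.09 kΩ.
First divider: V_A = V_supply · 19.09/(1.55 + 19.09) = 32.83 V.
Then the unloaded second divider: V_B = V_A × R4/(R3+R4) = 32.83 × 0.5410 = 17.76 V.

V_B ≈ 17.8 V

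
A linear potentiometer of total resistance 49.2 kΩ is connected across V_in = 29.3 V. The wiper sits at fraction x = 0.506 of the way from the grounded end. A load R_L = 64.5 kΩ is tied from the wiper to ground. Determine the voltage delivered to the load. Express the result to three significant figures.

V_out ≈ 12.5 V

Lower segment x·R_p = 24.90 kΩ; upper segment (1−x)·R_p = 24.30 kΩ.
Lower segment in parallel with the load: 24.90 ‖ 64.5 = 17.96 kΩ.
Loaded-divider output: V_out = 29.3 × 0.4250 = 12.45 V.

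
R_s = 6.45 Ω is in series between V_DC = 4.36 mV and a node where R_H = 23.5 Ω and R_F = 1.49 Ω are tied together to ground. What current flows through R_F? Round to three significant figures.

I ≈ 0.522 mA

Equivalent of the parallel group: R_p = 1.401 Ω.
V_A = 4.36 × 1.401/7.851 = 0.7781 mV.
I(R_F) = V_A / R_F = 0.7781/1.49 = 0.5222 mA.
(Equivalently: I_total = 0.5553 mA, then current-divider fraction G_k/ΣG = 0.9404.)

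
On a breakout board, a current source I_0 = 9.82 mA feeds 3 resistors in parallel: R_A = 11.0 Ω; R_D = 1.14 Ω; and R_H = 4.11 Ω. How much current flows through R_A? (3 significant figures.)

I ≈ 0.737 mA

ΣG = 1/11.0 + 1/1.14 + 1/4.11 = 1.211.
Current divider: I(R_A) = I_0 · G_k/ΣG = 9.82 × (0.09091/1.211) = 9.82 × 0.07504 = 0.7369 mA.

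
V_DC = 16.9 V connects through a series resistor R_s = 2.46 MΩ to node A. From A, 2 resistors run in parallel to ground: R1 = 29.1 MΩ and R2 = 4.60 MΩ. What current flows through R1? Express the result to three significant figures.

I ≈ 0.359 µA

Combine the parallel branches: R_p = (1/29.1 + 1/4.60)⁻¹ = 3.972 MΩ.
V_A = 16.9 × 3.972/6.432 = 10.44 V.
I(R1) = V_A / R1 = 10.44/29.1 = 0.3586 µA.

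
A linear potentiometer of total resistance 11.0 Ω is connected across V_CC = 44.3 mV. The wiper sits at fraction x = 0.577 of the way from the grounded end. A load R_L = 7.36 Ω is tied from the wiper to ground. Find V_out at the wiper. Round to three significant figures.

V_out ≈ 18.7 mV

The pot divides into 4.653 Ω above the wiper and 6.347 Ω below.
R_L loads the lower segment: effective lower R = 3.408 Ω.
Then V_out = V_CC · 3.408/(4.653 + 3.408) = 18.73 mV.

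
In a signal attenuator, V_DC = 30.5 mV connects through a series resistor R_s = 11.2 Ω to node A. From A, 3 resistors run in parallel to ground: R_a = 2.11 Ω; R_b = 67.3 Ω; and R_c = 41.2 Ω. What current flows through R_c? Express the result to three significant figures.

I ≈ 0.110 mA

Combine the parallel branches: R_p = (1/2.11 + 1/67.3 + 1/41.2)⁻¹ = 1.949 Ω.
Node voltage V_A = V_DC · R_p/(R_s + R_p) = 30.5 × 0.1482 = 4.521 mV.
Branch current I = V_A/R_c = 4.521/41.2 = 0.1097 mA.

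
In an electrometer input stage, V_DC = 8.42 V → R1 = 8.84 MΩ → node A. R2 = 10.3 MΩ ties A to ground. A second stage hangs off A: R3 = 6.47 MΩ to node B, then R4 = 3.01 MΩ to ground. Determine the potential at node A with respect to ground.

Looking into the second stage from A: R3 + R4 = 9.480 MΩ appears in parallel with R2.
Effective lower resistance at A: R2 ‖ 9.480 = 4.937 MΩ.
So V_A = 8.42 × 0.3583 = 3.017 V.

V_A ≈ 3.02 V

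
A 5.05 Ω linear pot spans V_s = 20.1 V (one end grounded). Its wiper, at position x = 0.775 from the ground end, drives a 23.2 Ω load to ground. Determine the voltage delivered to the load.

V_out ≈ 15.0 V

The pot divides into 1.136 Ω above the wiper and 3.914 Ω below.
Lower segment in parallel with the load: 3.914 ‖ 23.2 = 3.349 Ω.
Then V_out = V_s · 3.349/(1.136 + 3.349) = 15.01 V.
(Unloaded: V_out = x·V_s = 15.6 V.)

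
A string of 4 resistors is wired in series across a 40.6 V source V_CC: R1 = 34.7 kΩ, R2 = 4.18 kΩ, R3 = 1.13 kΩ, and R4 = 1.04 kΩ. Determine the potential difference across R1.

ΣR = 34.7 + 4.18 + 1.13 + 1.04 = 41.05 kΩ.
By the voltage-divider rule, V = 40.6 × 34.70/41.05 = 34.32 V.

V ≈ 34.3 V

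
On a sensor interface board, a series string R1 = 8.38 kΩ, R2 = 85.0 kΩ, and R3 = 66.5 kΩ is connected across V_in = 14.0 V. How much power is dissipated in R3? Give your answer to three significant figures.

The common current is I = 14.0/159.9 = 0.08757 mA.
P = I²R = 0.007668 × 66.5 = 0.5099 mW.

P ≈ 0.510 mW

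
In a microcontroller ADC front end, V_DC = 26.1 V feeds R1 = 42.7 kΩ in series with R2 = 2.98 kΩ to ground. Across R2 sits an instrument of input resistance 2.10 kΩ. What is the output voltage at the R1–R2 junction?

V_out ≈ 0.732 V

The load sits in parallel with R2, giving an effective lower resistance R2' = R2·R_L/(R2+R_L) = 1.232 kΩ.
Now apply the divider: V_out = 26.1 × 0.02804 = 0.7319 V.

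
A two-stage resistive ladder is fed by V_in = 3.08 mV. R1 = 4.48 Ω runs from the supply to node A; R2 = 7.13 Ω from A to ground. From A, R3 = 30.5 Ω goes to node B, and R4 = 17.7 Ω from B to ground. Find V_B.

The second stage (R3 + R4 = 48.20 Ω) loads node A in parallel with R2.
Effective lower resistance at A: R2 ‖ 48.20 = 6.211 Ω.
V_A = 3.08 × 6.211/(4.48 + 6.211) = 1.789 mV.
V_B = V_A × 0.3672 = 0.6571 mV.

V_B ≈ 0.657 mV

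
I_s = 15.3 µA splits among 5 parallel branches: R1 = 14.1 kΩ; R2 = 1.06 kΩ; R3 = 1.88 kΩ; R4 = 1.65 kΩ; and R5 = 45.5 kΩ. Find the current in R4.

Conductances: ΣG = 1/14.1 + 1/1.06 + 1/1.88 + 1/1.65 + 1/45.5 = 2.174 (1/kΩ).
Current divider: I(R4) = I_s · G_k/ΣG = 15.3 × (0.6061/2.174) = 15.3 × 0.2787 = 4.265 µA.

I ≈ 4.26 µA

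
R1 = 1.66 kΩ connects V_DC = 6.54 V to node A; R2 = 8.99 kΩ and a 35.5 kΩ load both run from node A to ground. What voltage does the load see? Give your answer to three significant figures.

V_out ≈ 5.31 V

R2 ‖ R_L = (8.99 × 35.5)/(8.99 + 35.5) = 7.173 kΩ.
Now apply the divider: V_out = 6.54 × 0.8121 = 5.311 V.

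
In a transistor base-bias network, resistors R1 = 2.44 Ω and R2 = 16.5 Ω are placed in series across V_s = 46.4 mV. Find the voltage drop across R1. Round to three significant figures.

ΣR = 2.44 + 16.5 = 18.94 Ω.
V = V_s · R/ΣR = 46.4 × 0.1288 = 5.978 mV.

V ≈ 5.98 mV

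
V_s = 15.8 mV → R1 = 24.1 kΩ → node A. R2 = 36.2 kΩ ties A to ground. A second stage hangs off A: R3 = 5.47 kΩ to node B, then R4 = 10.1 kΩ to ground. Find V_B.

Looking into the second stage from A: R3 + R4 = 15.57 kΩ appears in parallel with R2.
Effective lower resistance at A: R2 ‖ 15.57 = 10.89 kΩ.
First divider: V_A = V_s · 10.89/(24.1 + 10.89) = 4.917 mV.
Then the unloaded second divider: V_B = V_A × R4/(R3+R4) = 4.917 × 0.6487 = 3.189 mV.

V_B ≈ 3.19 mV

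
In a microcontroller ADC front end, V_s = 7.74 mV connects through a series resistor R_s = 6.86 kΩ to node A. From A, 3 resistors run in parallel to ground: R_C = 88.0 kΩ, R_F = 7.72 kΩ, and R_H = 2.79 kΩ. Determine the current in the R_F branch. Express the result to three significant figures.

Equivalent of the parallel group: R_p = 2.003 kΩ.
Node voltage V_A = V_s · R_p/(R_s + R_p) = 7.74 × 0.2260 = 1.749 mV.
Branch current I = V_A/R_F = 1.749/7.72 = 0.2266 µA.

I ≈ 0.227 µA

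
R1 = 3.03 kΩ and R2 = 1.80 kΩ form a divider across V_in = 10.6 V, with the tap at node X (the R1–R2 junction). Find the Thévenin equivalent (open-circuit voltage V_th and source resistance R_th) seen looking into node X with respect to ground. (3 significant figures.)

V_th ≈ 3.95 V, R_th ≈ 1.13 kΩ

Open-circuit (no load on X): V_th = V_in · R2/(R1 + R2) = 10.6 × 1.80/(3.030 + 1.80) = 3.950 V.
With V_in suppressed (replaced by a short), R_th = R1 ‖ R2 = (3.030 × 1.80)/(3.030 + 1.80) = 1.129 kΩ.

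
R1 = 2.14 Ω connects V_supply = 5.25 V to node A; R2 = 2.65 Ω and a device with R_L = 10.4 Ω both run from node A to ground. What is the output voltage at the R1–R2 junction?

V_out ≈ 2.61 V

The load sits in parallel with R2, giving an effective lower resistance R2' = R2·R_L/(R2+R_L) = 2.112 Ω.
Voltage divider with the loaded lower leg: V_out = 5.25 × 2.112/(2.14 + 2.112) = 5.25 × 0.4967 = 2.608 V.
(Unloaded it would be 2.90 V; the load pulls it down.)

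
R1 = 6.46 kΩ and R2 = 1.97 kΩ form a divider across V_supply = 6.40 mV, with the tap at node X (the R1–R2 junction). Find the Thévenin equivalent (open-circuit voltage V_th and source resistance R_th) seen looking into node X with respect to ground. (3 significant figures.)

V_th is the unloaded tap voltage: V_supply · R2/(R1+R2) = 6.40 × 0.2337 = 1.496 mV.
Looking into X with the source shorted: R_th = R1·R2/(R1+R2) = 6.460 × 1.97/8.430 = 1.510 kΩ.

V_th ≈ 1.50 mV, R_th ≈ 1.51 kΩ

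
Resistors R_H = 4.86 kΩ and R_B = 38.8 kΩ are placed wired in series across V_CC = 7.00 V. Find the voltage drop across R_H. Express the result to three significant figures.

ΣR = 4.86 + 38.8 = 43.66 kΩ.
Voltage divider: V = V_CC · (4.860 / 43.66) = 7.00 × 0.1113 = 0.7792 V.

V ≈ 0.779 V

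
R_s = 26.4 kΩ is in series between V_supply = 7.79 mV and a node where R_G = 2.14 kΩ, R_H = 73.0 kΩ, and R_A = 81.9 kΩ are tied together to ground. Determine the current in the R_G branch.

I ≈ 0.260 µA

Combine the parallel branches: R_p = (1/2.14 + 1/73.0 + 1/81.9)⁻¹ = 2.028 kΩ.
V_A by voltage divider: V_A = 7.79 × 2.028/(26.4 + 2.028) = 0.5556 mV.
Branch current I = V_A/R_G = 0.5556/2.14 = 0.2596 µA.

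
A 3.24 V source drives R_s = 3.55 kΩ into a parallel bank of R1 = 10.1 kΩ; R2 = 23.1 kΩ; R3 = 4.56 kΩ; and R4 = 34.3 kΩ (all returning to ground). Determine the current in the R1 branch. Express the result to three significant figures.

I ≈ 0.134 mA

Equivalent of the parallel group: R_p = 2.559 kΩ.
V_A by voltage divider: V_A = 3.24 × 2.559/(3.55 + 2.559) = 1.357 V.
I(R1) = V_A / R1 = 1.357/10.1 = 0.1344 mA.
(Check via current divider: I_total = 0.5304 mA; share G_k/ΣG = 0.2534 → same result.)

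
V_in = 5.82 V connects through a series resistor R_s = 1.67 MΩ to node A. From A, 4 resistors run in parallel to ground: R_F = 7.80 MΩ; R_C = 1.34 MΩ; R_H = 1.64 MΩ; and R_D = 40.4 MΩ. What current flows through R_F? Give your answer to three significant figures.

Equivalent of the parallel group: R_p = 0.6627 MΩ.
V_A = 5.82 × 0.6627/2.333 = 1.653 V.
Branch current I = V_A/R_F = 1.653/7.80 = 0.2120 µA.
(Check via current divider: I_total = 2.495 µA; share G_k/ΣG = 0.08496 → same result.)

I ≈ 0.212 µA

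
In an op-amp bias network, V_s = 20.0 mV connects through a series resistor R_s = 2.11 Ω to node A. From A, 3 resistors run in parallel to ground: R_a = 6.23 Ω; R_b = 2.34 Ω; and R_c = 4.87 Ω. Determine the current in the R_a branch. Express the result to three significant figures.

Equivalent of the parallel group: R_p = 1.261 Ω.
Node voltage V_A = V_s · R_p/(R_s + R_p) = 20.0 × 0.3740 = 7.480 mV.
Branch current I = V_A/R_a = 7.480/6.23 = 1.201 mA.

I ≈ 1.20 mA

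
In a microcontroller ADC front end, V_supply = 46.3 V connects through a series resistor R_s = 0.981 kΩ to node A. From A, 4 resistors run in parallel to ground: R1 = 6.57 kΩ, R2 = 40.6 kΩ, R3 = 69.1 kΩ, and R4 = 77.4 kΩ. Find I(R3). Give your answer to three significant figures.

I ≈ 0.558 mA

Combine the parallel branches: R_p = (1/6.57 + 1/40.6 + 1/69.1 + 1/77.4)⁻¹ = 4.896 kΩ.
Node voltage V_A = V_supply · R_p/(R_s + R_p) = 46.3 × 0.8331 = 38.57 V.
Branch current I = V_A/R3 = 38.57/69.1 = 0.5582 mA.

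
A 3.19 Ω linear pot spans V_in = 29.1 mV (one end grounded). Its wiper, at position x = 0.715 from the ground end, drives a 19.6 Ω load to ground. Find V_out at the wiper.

V_out ≈ 20.1 mV

Lower segment x·R_p = 2.281 Ω; upper segment (1−x)·R_p = 0.9092 Ω.
(x·R_p) ‖ R_L = 2.043 Ω.
V_out = 29.1 × 2.043/(0.9092 + 2.043) = 20.14 mV.
(Unloaded: V_out = x·V_in = 20.8 mV.)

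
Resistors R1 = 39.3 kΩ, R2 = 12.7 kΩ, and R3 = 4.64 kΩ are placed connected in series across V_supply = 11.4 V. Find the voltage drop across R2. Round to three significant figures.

V ≈ 2.56 V

Series total: ΣR = 39.3 + 12.7 + 4.64 = 56.64 kΩ.
By the voltage-divider rule, V = 11.4 × 12.70/56.64 = 2.556 V.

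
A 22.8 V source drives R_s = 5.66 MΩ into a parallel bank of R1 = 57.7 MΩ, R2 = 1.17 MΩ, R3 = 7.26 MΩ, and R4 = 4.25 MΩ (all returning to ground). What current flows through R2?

Combine the parallel branches: R_p = (1/57.7 + 1/1.17 + 1/7.26 + 1/4.25)⁻¹ = 0.8032 MΩ.
V_A = 22.8 × 0.8032/6.463 = 2.833 V.
Branch current I = V_A/R2 = 2.833/1.17 = 2.422 µA.

I ≈ 2.42 µA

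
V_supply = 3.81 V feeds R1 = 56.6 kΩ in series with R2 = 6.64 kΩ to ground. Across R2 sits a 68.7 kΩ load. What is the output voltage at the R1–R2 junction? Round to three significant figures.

The load sits in parallel with R2, giving an effective lower resistance R2' = R2·R_L/(R2+R_L) = 6.055 kΩ.
Voltage divider with the loaded lower leg: V_out = 3.81 × 6.055/(56.6 + 6.055) = 3.81 × 0.09664 = 0.3682 V.

V_out ≈ 0.368 V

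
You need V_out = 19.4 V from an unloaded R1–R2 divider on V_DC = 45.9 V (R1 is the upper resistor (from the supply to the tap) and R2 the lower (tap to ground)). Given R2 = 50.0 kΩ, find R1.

V_out/V_DC = R2/(R1+R2) = 0.4227.
So R1 = R2 · (V_DC/V_out − 1) = 50.0 × (45.9/19.4 − 1) = 50.0 × 1.366 = 68.30 kΩ.

R1 ≈ 68.3 kΩ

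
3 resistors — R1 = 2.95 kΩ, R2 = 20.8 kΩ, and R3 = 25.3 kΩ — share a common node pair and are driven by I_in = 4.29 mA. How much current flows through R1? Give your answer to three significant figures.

I ≈ 3.41 mA

Total conductance ΣG = 1/2.95 + 1/20.8 + 1/25.3 = 0.4266 (units of 1/kΩ).
By the current-divider rule, I = I_in · G_k/ΣG = 4.29 × 0.7946 = 3.409 mA.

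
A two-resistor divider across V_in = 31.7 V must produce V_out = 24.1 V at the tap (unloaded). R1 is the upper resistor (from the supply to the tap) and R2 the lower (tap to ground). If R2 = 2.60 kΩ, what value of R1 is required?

R1 ≈ 0.820 kΩ

The divider ratio is R2/(R1+R2) = 24.1/31.7 = 0.7603.
So R1 = R2 · (V_in/V_out − 1) = 2.60 × (31.7/24.1 − 1) = 2.60 × 0.3154 = 0.8199 kΩ.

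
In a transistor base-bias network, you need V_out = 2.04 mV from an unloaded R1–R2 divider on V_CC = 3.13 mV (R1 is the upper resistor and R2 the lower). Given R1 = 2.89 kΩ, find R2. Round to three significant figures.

The divider ratio is R2/(R1+R2) = 2.04/3.13 = 0.6518.
So R2 = R1 · V_out/(V_CC − V_out) = 2.89 × 2.04/(3.13 − 2.04) = 2.89 × 1.872 = 5.409 kΩ.

R2 ≈ 5.41 kΩ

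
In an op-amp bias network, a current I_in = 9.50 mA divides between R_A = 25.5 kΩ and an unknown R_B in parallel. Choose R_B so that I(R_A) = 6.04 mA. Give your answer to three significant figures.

R_B ≈ 44.5 kΩ

The fraction through R_A equals R_B/(R_A+R_B).
6.04/9.50 = R_B/(R_A + R_B) → R_B = R_A · (0.6358)/(1 − 0.6358) = 25.5 × 1.746 = 44.51 kΩ.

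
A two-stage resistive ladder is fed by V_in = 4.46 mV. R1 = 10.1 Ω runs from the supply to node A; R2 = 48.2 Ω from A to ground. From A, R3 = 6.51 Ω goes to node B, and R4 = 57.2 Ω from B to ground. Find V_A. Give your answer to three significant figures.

V_A ≈ 3.26 mV

Node A sees R2 in parallel with the series input of stage 2, R3 + R4 = 63.71 Ω.
Effective lower resistance at A: R2 ‖ 63.71 = 27.44 Ω.
First divider: V_A = V_in · 27.44/(10.1 + 27.44) = 3.260 mV.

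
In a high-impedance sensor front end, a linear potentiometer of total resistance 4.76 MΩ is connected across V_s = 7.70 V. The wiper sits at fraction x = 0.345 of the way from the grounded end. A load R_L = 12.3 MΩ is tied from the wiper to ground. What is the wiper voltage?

V_out ≈ 2.44 V

Lower segment x·R_p = 1.642 MΩ; upper segment (1−x)·R_p = 3.118 MΩ.
R_L loads the lower segment: effective lower R = 1.449 MΩ.
Then V_out = V_s · 1.449/(3.118 + 1.449) = 2.443 V.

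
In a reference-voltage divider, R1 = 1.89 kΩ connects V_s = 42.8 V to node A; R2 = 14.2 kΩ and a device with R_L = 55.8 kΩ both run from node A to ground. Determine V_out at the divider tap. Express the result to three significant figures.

V_out ≈ 36.7 V

The load sits in parallel with R2, giving an effective lower resistance R2' = R2·R_L/(R2+R_L) = 11.32 kΩ.
Voltage divider with the loaded lower leg: V_out = 42.8 × 11.32/(1.89 + 11.32) = 42.8 × 0.8569 = 36.68 V.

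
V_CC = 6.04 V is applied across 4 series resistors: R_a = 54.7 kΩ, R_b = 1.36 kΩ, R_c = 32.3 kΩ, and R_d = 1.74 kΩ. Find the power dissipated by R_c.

ΣR = 90.10 kΩ → I = 6.04/90.10 = 0.06704 mA.
P(R_c) = I²·R_c = (0.06704)² × 32.3 = 0.1452 mW.

P ≈ 0.145 mW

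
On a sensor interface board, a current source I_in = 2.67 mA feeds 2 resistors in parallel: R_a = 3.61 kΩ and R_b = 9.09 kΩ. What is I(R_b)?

Two-branch current divider: I_k = I_in · R_other/(R_1 + R_2).
So I = 2.67 × 3.61/12.70 = 0.7590 mA.

I ≈ 0.759 mA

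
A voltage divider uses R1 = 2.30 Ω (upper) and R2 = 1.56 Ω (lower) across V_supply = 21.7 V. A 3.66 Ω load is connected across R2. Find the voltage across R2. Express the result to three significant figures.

V_out ≈ 6.99 V

R2 ‖ R_L = (1.56 × 3.66)/(1.56 + 3.66) = 1.094 Ω.
Now apply the divider: V_out = 21.7 × 0.3223 = 6.994 V.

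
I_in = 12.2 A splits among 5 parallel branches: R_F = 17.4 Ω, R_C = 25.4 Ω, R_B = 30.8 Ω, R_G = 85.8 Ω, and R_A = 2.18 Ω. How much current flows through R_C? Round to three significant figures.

Conductances: ΣG = 1/17.4 + 1/25.4 + 1/30.8 + 1/85.8 + 1/2.18 = 0.5997 (1/Ω).
R_C takes the fraction G_k/ΣG = 0.03937/0.5997 = 0.06565, so I = 12.2 × 0.06565 = 0.8010 A.

I ≈ 0.801 A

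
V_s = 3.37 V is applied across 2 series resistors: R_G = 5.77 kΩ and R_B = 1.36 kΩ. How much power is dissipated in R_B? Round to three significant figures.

P ≈ 0.304 mW

ΣR = 7.130 kΩ → I = 3.37/7.130 = 0.4727 mA.
V(R_B) = I·R = 0.6428 V; P = V·I = 0.6428 × 0.4727 = 0.3038 mW.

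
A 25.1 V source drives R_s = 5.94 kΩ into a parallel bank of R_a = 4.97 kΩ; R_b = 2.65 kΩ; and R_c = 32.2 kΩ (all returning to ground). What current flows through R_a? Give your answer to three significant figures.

I ≈ 1.09 mA

Combine the parallel branches: R_p = (1/4.97 + 1/2.65 + 1/32.2)⁻¹ = 1.640 kΩ.
Node voltage V_A = V_s · R_p/(R_s + R_p) = 25.1 × 0.2164 = 5.432 V.
I(R_a) = V_A / R_a = 5.432/4.97 = 1.093 mA.
(Check via current divider: I_total = 3.311 mA; share G_k/ΣG = 0.3301 → same result.)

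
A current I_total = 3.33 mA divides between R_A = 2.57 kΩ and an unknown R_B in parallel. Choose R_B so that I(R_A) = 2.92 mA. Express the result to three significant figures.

Two-branch current divider: I_A = I_total · R_B/(R_A + R_B).
2.92/3.33 = R_B/(R_A + R_B) → R_B = R_A · (0.8769)/(1 − 0.8769) = 2.57 × 7.122 = 18.30 kΩ.

R_B ≈ 18.3 kΩ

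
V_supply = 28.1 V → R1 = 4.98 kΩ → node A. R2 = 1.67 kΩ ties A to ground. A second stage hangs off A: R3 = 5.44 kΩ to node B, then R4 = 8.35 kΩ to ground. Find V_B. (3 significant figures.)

V_B ≈ 3.92 V

The second stage (R3 + R4 = 13.79 kΩ) loads node A in parallel with R2.
Effective lower resistance at A: R2 ‖ 13.79 = 1.490 kΩ.
V_A = 28.1 × 1.490/(4.98 + 1.490) = 6.470 V.
Then the unloaded second divider: V_B = V_A × R4/(R3+R4) = 6.470 × 0.6055 = 3.918 V.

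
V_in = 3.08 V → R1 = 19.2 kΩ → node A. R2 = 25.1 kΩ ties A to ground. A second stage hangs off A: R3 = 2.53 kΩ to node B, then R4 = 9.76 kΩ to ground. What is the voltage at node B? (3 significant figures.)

The second stage (R3 + R4 = 12.29 kΩ) loads node A in parallel with R2.
R2 ‖ (R3+R4) = 8.250 kΩ.
First divider: V_A = V_in · 8.250/(19.2 + 8.250) = 0.9257 V.
V_B = V_A × 0.7941 = 0.7351 V.

V_B ≈ 0.735 V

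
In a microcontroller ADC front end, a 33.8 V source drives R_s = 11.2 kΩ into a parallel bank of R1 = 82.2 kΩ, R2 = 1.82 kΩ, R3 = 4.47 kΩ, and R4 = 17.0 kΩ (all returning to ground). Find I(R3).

Equivalent of the parallel group: R_p = 1.185 kΩ.
V_A by voltage divider: V_A = 33.8 × 1.185/(11.2 + 1.185) = 3.233 V.
Branch current I = V_A/R3 = 3.233/4.47 = 0.7233 mA.
(Check via current divider: I_total = 2.729 mA; share G_k/ΣG = 0.2650 → same result.)

I ≈ 0.723 mA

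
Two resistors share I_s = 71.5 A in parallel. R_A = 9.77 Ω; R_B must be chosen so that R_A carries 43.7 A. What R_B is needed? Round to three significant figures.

R_B ≈ 15.4 Ω

In a two-way split, I_A/I_s = R_B/(R_A + R_B).
With f = 0.6112, R_B = R_A · f/(1−f) = 9.77 × 1.572 = 15.36 Ω.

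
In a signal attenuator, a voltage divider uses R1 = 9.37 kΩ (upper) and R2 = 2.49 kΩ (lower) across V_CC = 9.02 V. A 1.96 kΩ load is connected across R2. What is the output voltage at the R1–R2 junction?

V_out ≈ 0.945 V

R2 ‖ R_L = (2.49 × 1.96)/(2.49 + 1.96) = 1.097 kΩ.
Voltage divider with the loaded lower leg: V_out = 9.02 × 1.097/(9.37 + 1.097) = 9.02 × 0.1048 = 0.9451 V.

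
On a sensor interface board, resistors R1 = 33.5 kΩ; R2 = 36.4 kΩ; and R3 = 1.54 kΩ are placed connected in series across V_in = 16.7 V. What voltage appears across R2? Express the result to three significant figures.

ΣR = 33.5 + 36.4 + 1.54 = 71.44 kΩ.
By the voltage-divider rule, V = 16.7 × 36.40/71.44 = 8.509 V.

V ≈ 8.51 V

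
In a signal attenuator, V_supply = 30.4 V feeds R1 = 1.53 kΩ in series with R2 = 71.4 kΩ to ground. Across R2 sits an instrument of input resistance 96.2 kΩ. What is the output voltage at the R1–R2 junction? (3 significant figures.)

V_out ≈ 29.3 V

First combine the lower leg with the load: R2 ‖ R_L = 40.98 kΩ.
Now apply the divider: V_out = 30.4 × 0.9640 = 29.31 V.
(Unloaded it would be 29.8 V; the load pulls it down.)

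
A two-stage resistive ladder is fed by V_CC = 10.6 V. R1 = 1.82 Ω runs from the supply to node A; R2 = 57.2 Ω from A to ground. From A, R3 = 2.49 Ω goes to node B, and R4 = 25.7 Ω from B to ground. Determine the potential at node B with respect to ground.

The second stage (R3 + R4 = 28.19 Ω) loads node A in parallel with R2.
R2 ‖ (R3+R4) = 18.88 Ω.
V_A = 10.6 × 18.88/(1.82 + 18.88) = 9.668 V.
Then the unloaded second divider: V_B = V_A × R4/(R3+R4) = 9.668 × 0.9117 = 8.814 V.

V_B ≈ 8.81 V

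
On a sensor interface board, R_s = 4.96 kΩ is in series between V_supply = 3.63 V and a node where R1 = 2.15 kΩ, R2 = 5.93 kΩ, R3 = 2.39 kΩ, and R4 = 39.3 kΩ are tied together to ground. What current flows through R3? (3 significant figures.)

I ≈ 0.239 mA

Equivalent of the parallel group: R_p = 0.9280 kΩ.
Node voltage V_A = V_supply · R_p/(R_s + R_p) = 3.63 × 0.1576 = 0.5721 V.
Branch current I = V_A/R3 = 0.5721/2.39 = 0.2394 mA.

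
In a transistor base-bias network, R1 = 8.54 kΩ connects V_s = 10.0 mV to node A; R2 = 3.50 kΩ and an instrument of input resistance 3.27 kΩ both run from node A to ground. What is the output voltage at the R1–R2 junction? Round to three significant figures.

V_out ≈ 1.65 mV

First combine the lower leg with the load: R2 ‖ R_L = 1.691 kΩ.
Then V_out = V_s · R2'/(R1 + R2') = 10.0 × 1.691/10.23 = 1.652 mV.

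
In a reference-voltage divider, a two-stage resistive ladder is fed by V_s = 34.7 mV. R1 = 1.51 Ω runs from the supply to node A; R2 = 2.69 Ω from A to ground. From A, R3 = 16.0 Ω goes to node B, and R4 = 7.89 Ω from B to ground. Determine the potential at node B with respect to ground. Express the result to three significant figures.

V_B ≈ 7.05 mV

Looking into the second stage from A: R3 + R4 = 23.89 Ω appears in parallel with R2.
Effective lower resistance at A: R2 ‖ 23.89 = 2.418 Ω.
So V_A = 34.7 × 0.6156 = 21.36 mV.
V_B = V_A × 0.3303 = 7.054 mV.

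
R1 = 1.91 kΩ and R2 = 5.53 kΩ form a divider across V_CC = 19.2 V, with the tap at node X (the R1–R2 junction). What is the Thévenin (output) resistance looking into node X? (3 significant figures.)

Looking into X with the source shorted: R_th = R1·R2/(R1+R2) = 1.910 × 5.53/7.440 = 1.420 kΩ.

R_th ≈ 1.42 kΩ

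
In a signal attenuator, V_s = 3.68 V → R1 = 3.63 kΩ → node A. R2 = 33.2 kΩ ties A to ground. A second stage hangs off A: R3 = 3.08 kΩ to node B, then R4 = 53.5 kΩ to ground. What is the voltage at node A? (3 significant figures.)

V_A ≈ 3.14 V

Looking into the second stage from A: R3 + R4 = 56.58 kΩ appears in parallel with R2.
Effective lower resistance at A: R2 ‖ 56.58 = 20.92 kΩ.
V_A = 3.68 × 20.92/(3.63 + 20.92) = 3.136 V.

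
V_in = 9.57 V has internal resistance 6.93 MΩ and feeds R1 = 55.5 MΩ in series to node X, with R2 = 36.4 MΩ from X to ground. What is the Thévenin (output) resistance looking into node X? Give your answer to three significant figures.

R1' = 6.93 + 55.5 = 62.43 MΩ (source resistance + R1).
With V_in suppressed (replaced by a short), R_th = R1' ‖ R2 = (62.43 × 36.4)/(62.43 + 36.4) = 22.99 MΩ.

R_th ≈ 23.0 MΩ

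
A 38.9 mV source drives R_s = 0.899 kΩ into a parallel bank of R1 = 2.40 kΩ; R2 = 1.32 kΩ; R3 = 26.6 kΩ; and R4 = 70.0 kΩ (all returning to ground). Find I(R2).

Combine the parallel branches: R_p = (1/2.40 + 1/1.32 + 1/26.6 + 1/70.0)⁻¹ = 0.8156 kΩ.
Node voltage V_A = V_s · R_p/(R_s + R_p) = 38.9 × 0.4757 = 18.50 mV.
I(R2) = V_A / R2 = 18.50/1.32 = 14.02 µA.

I ≈ 14.0 µA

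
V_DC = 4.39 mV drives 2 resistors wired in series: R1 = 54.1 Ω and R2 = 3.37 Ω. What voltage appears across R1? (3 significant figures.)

V ≈ 4.13 mV

ΣR = 54.1 + 3.37 = 57.47 Ω.
V = V_DC · R/ΣR = 4.39 × 0.9414 = 4.133 mV.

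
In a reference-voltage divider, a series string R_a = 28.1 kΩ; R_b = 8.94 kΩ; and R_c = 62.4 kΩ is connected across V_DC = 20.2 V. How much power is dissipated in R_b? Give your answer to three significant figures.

The common current is I = 20.2/99.44 = 0.2031 mA.
P = I²R = 0.04126 × 8.94 = 0.3689 mW.

P ≈ 0.369 mW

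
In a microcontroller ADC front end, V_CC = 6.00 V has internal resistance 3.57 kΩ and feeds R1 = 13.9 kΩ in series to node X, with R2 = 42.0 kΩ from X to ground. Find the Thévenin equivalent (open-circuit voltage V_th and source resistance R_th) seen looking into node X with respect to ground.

R1' = 3.57 + 13.9 = 17.47 kΩ (source resistance + R1).
Open-circuit (no load on X): V_th = V_CC · R2/(R1' + R2) = 6.00 × 42.0/(17.47 + 42.0) = 4.237 V.
With V_CC suppressed (replaced by a short), R_th = R1' ‖ R2 = (17.47 × 42.0)/(17.47 + 42.0) = 12.34 kΩ.

V_th ≈ 4.24 V, R_th ≈ 12.3 kΩ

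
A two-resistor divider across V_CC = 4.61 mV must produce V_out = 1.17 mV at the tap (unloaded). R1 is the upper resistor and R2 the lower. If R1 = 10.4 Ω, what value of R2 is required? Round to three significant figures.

R2 ≈ 3.54 Ω

Required fraction k = V_out/V_CC = 0.2538.
R2 = R1 · 0.2538/(1 − 0.2538) = 3.537 Ω.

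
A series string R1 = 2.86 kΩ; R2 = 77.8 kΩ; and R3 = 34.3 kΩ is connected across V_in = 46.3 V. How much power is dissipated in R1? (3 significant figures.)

P ≈ 0.464 mW

Series current I = V_in/ΣR = 46.3/115.0 = 0.4027 mA.
P = I²R = 0.1622 × 2.86 = 0.4639 mW.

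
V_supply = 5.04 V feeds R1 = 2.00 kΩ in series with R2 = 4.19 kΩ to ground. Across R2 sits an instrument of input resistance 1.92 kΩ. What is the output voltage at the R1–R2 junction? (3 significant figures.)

The load sits in parallel with R2, giving an effective lower resistance R2' = R2·R_L/(R2+R_L) = 1.317 kΩ.
Then V_out = V_supply · R2'/(R1 + R2') = 5.04 × 1.317/3.317 = 2.001 V.

V_out ≈ 2.00 V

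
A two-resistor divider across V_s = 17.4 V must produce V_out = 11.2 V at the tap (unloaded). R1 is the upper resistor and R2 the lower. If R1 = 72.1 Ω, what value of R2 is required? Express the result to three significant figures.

R2 ≈ 130 Ω

The divider ratio is R2/(R1+R2) = 11.2/17.4 = 0.6437.
Rearranging, R2 = R1·k/(1−k) = 72.1 × 1.806 = 130.2 Ω.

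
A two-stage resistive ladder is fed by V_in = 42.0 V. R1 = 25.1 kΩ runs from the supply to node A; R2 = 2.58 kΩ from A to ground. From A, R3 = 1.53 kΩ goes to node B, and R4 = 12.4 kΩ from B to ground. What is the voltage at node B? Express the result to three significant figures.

Looking into the second stage from A: R3 + R4 = 13.93 kΩ appears in parallel with R2.
Effective lower resistance at A: R2 ‖ 13.93 = 2.177 kΩ.
First divider: V_A = V_in · 2.177/(25.1 + 2.177) = 3.352 V.
Stage 2 is unloaded, so V_B = V_A · R4/(R3+R4) = 3.352 × 12.4/13.93 = 2.984 V.

V_B ≈ 2.98 V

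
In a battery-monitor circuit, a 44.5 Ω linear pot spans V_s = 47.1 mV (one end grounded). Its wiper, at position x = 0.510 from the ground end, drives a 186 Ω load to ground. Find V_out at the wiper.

V_out ≈ 22.7 mV

Lower segment x·R_p = 22.70 Ω; upper segment (1−x)·R_p = 21.80 Ω.
Lower segment in parallel with the load: 22.70 ‖ 186 = 20.23 Ω.
V_out = 47.1 × 20.23/(21.80 + 20.23) = 22.67 mV.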